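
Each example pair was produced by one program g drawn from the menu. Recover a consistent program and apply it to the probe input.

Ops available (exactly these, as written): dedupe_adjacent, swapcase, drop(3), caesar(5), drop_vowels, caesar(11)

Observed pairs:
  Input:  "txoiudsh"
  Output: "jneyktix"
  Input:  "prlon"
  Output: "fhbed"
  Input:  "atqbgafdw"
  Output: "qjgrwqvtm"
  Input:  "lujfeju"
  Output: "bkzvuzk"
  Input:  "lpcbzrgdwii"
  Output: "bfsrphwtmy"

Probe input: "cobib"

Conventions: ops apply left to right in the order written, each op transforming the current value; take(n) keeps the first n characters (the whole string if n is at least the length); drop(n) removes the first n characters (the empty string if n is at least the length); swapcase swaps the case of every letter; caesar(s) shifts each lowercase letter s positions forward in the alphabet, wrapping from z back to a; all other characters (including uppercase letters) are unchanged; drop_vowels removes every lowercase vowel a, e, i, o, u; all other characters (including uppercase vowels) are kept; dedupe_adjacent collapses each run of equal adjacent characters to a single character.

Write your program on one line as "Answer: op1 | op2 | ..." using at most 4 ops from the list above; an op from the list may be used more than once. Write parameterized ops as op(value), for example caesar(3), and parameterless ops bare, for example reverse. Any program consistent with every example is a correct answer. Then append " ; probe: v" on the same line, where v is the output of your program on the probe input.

caesar(5) | dedupe_adjacent | caesar(11) ; probe: "seryr"

Check, running the answer program on each example:
  "txoiudsh" -> "yctnzixm" -> "yctnzixm" -> "jneyktix"
  "prlon" -> "uwqts" -> "uwqts" -> "fhbed"
  "atqbgafdw" -> "fyvglfkib" -> "fyvglfkib" -> "qjgrwqvtm"
  "lujfeju" -> "qzokjoz" -> "qzokjoz" -> "bkzvuzk"
  "lpcbzrgdwii" -> "quhgewlibnn" -> "quhgewlibn" -> "bfsrphwtmy"
  probe: "cobib" -> "htgng" -> "htgng" -> "seryr"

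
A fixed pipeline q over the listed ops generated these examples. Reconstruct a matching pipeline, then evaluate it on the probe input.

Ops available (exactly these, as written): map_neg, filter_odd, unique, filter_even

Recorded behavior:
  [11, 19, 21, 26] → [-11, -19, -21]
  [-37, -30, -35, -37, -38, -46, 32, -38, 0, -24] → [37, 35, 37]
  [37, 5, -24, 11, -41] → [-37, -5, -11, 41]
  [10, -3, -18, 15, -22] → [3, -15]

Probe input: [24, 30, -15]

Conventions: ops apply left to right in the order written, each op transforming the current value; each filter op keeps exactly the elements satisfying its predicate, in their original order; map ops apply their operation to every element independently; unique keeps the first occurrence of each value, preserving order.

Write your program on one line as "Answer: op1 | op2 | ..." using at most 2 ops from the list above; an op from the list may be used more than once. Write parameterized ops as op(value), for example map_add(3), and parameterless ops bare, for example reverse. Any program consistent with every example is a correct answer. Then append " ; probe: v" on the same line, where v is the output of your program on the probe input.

map_neg | filter_odd ; probe: [15]

Check, running the answer program on each example:
  [11, 19, 21, 26] -> [-11, -19, -21, -26] -> [-11, -19, -21]
  [-37, -30, -35, -37, -38, -46, 32, -38, 0, -24] -> [37, 30, 35, 37, 38, 46, -32, 38, 0, 24] -> [37, 35, 37]
  [37, 5, -24, 11, -41] -> [-37, -5, 24, -11, 41] -> [-37, -5, -11, 41]
  [10, -3, -18, 15, -22] -> [-10, 3, 18, -15, 22] -> [3, -15]
  probe: [24, 30, -15] -> [-24, -30, 15] -> [15]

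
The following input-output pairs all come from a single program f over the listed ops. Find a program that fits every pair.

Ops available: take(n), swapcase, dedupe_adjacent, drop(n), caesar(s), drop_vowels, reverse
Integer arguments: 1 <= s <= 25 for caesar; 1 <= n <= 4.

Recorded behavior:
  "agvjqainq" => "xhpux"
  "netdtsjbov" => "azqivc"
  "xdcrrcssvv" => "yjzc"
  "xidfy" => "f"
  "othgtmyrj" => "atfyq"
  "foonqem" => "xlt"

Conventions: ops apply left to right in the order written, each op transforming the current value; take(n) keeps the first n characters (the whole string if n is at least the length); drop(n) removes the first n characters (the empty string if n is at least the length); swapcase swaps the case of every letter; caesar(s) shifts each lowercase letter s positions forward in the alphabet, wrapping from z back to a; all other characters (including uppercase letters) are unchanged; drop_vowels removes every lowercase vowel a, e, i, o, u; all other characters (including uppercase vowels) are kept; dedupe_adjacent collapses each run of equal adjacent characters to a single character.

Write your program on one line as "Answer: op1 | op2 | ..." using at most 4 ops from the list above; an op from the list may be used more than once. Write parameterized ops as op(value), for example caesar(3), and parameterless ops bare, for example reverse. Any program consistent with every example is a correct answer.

drop(4) | caesar(13) | dedupe_adjacent | caesar(20)

Check, running the answer program on each example:
  "agvjqainq" -> "qainq" -> "dnvad" -> "dnvad" -> "xhpux"
  "netdtsjbov" -> "tsjbov" -> "gfwobi" -> "gfwobi" -> "azqivc"
  "xdcrrcssvv" -> "rcssvv" -> "epffii" -> "epfi" -> "yjzc"
  "xidfy" -> "y" -> "l" -> "l" -> "f"
  "othgtmyrj" -> "tmyrj" -> "gzlew" -> "gzlew" -> "atfyq"
  "foonqem" -> "qem" -> "drz" -> "drz" -> "xlt"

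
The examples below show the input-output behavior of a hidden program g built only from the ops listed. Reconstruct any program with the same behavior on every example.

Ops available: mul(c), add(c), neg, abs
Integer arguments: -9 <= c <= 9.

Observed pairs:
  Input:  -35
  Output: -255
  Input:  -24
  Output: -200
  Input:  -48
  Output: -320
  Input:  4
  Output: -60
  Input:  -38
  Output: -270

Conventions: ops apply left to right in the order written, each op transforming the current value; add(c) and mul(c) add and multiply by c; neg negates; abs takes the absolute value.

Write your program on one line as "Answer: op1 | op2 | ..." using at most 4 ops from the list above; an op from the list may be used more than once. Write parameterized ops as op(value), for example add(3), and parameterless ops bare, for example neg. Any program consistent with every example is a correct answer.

add(-9) | add(-7) | mul(5)

Check, running the answer program on each example:
  -35 -> -44 -> -51 -> -255
  -24 -> -33 -> -40 -> -200
  -48 -> -57 -> -64 -> -320
  4 -> -5 -> -12 -> -60
  -38 -> -47 -> -54 -> -270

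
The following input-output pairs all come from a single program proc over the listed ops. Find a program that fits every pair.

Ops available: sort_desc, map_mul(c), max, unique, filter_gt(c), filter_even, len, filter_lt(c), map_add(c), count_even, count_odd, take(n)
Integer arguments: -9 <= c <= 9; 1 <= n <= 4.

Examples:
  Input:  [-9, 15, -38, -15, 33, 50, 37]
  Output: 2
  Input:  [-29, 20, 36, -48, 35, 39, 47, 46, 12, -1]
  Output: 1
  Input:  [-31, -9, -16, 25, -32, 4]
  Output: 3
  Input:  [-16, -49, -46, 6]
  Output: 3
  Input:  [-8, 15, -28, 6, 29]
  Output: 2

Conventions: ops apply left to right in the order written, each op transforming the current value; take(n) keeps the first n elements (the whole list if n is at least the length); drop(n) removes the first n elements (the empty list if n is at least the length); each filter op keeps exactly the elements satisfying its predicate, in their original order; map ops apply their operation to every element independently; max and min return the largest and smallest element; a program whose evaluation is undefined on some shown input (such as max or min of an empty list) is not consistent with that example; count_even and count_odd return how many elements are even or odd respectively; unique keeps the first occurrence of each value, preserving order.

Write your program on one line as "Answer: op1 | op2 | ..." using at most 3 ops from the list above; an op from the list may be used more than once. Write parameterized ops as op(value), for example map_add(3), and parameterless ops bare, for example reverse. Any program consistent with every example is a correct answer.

take(3) | filter_lt(8) | len

Check, running the answer program on each example:
  [-9, 15, -38, -15, 33, 50, 37] -> [-9, 15, -38] -> [-9, -38] -> 2
  [-29, 20, 36, -48, 35, 39, 47, 46, 12, -1] -> [-29, 20, 36] -> [-29] -> 1
  [-31, -9, -16, 25, -32, 4] -> [-31, -9, -16] -> [-31, -9, -16] -> 3
  [-16, -49, -46, 6] -> [-16, -49, -46] -> [-16, -49, -46] -> 3
  [-8, 15, -28, 6, 29] -> [-8, 15, -28] -> [-8, -28] -> 2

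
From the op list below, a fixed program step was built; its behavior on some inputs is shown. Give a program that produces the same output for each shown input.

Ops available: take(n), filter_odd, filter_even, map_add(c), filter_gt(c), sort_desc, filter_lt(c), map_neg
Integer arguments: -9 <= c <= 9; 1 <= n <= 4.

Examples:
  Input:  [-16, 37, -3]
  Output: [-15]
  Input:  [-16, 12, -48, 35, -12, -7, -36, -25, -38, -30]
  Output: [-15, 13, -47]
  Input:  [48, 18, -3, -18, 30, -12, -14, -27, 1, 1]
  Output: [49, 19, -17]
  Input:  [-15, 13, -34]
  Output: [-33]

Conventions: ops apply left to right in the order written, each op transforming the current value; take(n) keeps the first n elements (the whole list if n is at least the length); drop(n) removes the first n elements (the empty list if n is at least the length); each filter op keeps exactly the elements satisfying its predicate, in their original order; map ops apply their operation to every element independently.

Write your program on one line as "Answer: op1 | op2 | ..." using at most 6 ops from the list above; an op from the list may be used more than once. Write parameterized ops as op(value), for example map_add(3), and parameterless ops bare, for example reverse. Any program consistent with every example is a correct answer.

map_add(-3) | map_add(4) | filter_odd | take(4) | take(3)

Check, running the answer program on each example:
  [-16, 37, -3] -> [-19, 34, -6] -> [-15, 38, -2] -> [-15] -> [-15] -> [-15]
  [-16, 12, -48, 35, -12, -7, -36, -25, -38, -30] -> [-19, 9, -51, 32, -15, -10, -39, -28, -41, -33] -> [-15, 13, -47, 36, -11, -6, -35, -24, -37, -29] -> [-15, 13, -47, -11, -35, -37, -29] -> [-15, 13, -47, -11] -> [-15, 13, -47]
  [48, 18, -3, -18, 30, -12, -14, -27, 1, 1] -> [45, 15, -6, -21, 27, -15, -17, -30, -2, -2] -> [49, 19, -2, -17, 31, -11, -13, -26, 2, 2] -> [49, 19, -17, 31, -11, -13] -> [49, 19, -17, 31] -> [49, 19, -17]
  [-15, 13, -34] -> [-18, 10, -37] -> [-14, 14, -33] -> [-33] -> [-33] -> [-33]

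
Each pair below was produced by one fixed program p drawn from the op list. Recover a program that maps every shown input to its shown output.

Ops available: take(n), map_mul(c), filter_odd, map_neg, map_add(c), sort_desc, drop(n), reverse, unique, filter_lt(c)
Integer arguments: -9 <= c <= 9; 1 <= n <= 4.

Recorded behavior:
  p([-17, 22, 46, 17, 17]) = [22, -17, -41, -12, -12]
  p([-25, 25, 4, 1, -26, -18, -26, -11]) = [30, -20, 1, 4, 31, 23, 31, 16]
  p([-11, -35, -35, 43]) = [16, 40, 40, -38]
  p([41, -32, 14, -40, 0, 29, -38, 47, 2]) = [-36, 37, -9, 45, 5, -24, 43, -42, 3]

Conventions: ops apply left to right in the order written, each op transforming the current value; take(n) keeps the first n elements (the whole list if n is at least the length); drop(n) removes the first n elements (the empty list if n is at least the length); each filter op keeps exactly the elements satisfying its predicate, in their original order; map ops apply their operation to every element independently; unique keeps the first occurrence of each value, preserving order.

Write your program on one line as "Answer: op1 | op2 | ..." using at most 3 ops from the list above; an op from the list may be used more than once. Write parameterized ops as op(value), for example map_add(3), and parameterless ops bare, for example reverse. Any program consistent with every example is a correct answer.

map_neg | map_add(5)

Check, running the answer program on each example:
  [-17, 22, 46, 17, 17] -> [17, -22, -46, -17, -17] -> [22, -17, -41, -12, -12]
  [-25, 25, 4, 1, -26, -18, -26, -11] -> [25, -25, -4, -1, 26, 18, 26, 11] -> [30, -20, 1, 4, 31, 23, 31, 16]
  [-11, -35, -35, 43] -> [11, 35, 35, -43] -> [16, 40, 40, -38]
  [41, -32, 14, -40, 0, 29, -38, 47, 2] -> [-41, 32, -14, 40, 0, -29, 38, -47, -2] -> [-36, 37, -9, 45, 5, -24, 43, -42, 3]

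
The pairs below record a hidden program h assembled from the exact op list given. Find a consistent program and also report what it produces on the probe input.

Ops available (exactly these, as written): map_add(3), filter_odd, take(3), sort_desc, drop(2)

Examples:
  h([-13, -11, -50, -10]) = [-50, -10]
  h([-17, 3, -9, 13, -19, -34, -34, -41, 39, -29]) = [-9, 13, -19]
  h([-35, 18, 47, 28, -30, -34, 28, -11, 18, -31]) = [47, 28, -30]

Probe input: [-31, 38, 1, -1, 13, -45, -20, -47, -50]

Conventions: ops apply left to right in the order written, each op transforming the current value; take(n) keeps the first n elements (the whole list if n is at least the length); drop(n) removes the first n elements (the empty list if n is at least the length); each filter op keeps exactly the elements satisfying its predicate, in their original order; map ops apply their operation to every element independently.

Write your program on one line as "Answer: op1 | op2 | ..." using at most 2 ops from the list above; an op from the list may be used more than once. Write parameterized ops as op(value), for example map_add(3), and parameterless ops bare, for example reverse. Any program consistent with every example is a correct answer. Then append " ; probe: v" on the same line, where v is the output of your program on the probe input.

drop(2) | take(3) ; probe: [1, -1, 13]

Check, running the answer program on each example:
  [-13, -11, -50, -10] -> [-50, -10] -> [-50, -10]
  [-17, 3, -9, 13, -19, -34, -34, -41, 39, -29] -> [-9, 13, -19, -34, -34, -41, 39, -29] -> [-9, 13, -19]
  [-35, 18, 47, 28, -30, -34, 28, -11, 18, -31] -> [47, 28, -30, -34, 28, -11, 18, -31] -> [47, 28, -30]
  probe: [-31, 38, 1, -1, 13, -45, -20, -47, -50] -> [1, -1, 13, -45, -20, -47, -50] -> [1, -1, 13]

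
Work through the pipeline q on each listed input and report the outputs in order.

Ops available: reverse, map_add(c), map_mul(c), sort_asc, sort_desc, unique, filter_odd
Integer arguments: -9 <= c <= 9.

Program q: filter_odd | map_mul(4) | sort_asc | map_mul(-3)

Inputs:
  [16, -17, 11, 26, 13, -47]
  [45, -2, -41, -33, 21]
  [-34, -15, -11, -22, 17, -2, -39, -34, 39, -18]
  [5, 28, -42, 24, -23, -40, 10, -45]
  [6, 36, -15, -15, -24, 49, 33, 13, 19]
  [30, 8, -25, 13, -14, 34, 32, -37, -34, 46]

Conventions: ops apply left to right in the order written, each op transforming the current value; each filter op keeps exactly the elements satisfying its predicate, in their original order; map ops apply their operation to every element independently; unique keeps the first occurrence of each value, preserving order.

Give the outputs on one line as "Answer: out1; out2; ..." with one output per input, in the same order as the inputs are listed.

Execution, op by op:
  [16, -17, 11, 26, 13, -47] -> [-17, 11, 13, -47] -> [-68, 44, 52, -188] -> [-188, -68, 44, 52] -> [564, 204, -132, -156]
  [45, -2, -41, -33, 21] -> [45, -41, -33, 21] -> [180, -164, -132, 84] -> [-164, -132, 84, 180] -> [492, 396, -252, -540]
  [-34, -15, -11, -22, 17, -2, -39, -34, 39, -18] -> [-15, -11, 17, -39, 39] -> [-60, -44, 68, -156, 156] -> [-156, -60, -44, 68, 156] -> [468, 180, 132, -204, -468]
  [5, 28, -42, 24, -23, -40, 10, -45] -> [5, -23, -45] -> [20, -92, -180] -> [-180, -92, 20] -> [540, 276, -60]
  [6, 36, -15, -15, -24, 49, 33, 13, 19] -> [-15, -15, 49, 33, 13, 19] -> [-60, -60, 196, 132, 52, 76] -> [-60, -60, 52, 76, 132, 196] -> [180, 180, -156, -228, -396, -588]
  [30, 8, -25, 13, -14, 34, 32, -37, -34, 46] -> [-25, 13, -37] -> [-100, 52, -148] -> [-148, -100, 52] -> [444, 300, -156]

[564, 204, -132, -156]; [492, 396, -252, -540]; [468, 180, 132, -204, -468]; [540, 276, -60]; [180, 180, -156, -228, -396, -588]; [444, 300, -156]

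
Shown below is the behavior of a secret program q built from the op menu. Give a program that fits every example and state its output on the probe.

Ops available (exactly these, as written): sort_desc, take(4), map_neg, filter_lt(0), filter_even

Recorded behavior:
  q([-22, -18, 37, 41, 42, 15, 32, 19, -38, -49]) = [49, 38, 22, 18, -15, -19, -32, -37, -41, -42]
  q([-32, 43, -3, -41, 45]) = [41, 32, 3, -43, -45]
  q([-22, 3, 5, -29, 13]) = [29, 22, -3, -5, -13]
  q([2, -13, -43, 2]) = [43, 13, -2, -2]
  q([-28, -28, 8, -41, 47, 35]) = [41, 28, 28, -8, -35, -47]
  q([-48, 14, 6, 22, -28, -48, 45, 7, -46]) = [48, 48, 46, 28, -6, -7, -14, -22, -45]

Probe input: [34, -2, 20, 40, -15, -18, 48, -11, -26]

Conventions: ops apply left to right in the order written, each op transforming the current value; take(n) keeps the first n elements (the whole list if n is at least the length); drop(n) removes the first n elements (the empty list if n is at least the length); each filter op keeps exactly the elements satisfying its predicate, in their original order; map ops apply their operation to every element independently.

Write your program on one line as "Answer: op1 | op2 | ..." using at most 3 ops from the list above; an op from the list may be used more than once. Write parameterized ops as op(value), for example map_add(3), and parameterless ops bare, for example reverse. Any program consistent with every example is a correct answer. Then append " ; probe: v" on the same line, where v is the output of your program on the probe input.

map_neg | sort_desc ; probe: [26, 18, 15, 11, 2, -20, -34, -40, -48]

Check, running the answer program on each example:
  [-22, -18, 37, 41, 42, 15, 32, 19, -38, -49] -> [22, 18, -37, -41, -42, -15, -32, -19, 38, 49] -> [49, 38, 22, 18, -15, -19, -32, -37, -41, -42]
  [-32, 43, -3, -41, 45] -> [32, -43, 3, 41, -45] -> [41, 32, 3, -43, -45]
  [-22, 3, 5, -29, 13] -> [22, -3, -5, 29, -13] -> [29, 22, -3, -5, -13]
  [2, -13, -43, 2] -> [-2, 13, 43, -2] -> [43, 13, -2, -2]
  [-28, -28, 8, -41, 47, 35] -> [28, 28, -8, 41, -47, -35] -> [41, 28, 28, -8, -35, -47]
  [-48, 14, 6, 22, -28, -48, 45, 7, -46] -> [48, -14, -6, -22, 28, 48, -45, -7, 46] -> [48, 48, 46, 28, -6, -7, -14, -22, -45]
  probe: [34, -2, 20, 40, -15, -18, 48, -11, -26] -> [-34, 2, -20, -40, 15, 18, -48, 11, 26] -> [26, 18, 15, 11, 2, -20, -34, -40, -48]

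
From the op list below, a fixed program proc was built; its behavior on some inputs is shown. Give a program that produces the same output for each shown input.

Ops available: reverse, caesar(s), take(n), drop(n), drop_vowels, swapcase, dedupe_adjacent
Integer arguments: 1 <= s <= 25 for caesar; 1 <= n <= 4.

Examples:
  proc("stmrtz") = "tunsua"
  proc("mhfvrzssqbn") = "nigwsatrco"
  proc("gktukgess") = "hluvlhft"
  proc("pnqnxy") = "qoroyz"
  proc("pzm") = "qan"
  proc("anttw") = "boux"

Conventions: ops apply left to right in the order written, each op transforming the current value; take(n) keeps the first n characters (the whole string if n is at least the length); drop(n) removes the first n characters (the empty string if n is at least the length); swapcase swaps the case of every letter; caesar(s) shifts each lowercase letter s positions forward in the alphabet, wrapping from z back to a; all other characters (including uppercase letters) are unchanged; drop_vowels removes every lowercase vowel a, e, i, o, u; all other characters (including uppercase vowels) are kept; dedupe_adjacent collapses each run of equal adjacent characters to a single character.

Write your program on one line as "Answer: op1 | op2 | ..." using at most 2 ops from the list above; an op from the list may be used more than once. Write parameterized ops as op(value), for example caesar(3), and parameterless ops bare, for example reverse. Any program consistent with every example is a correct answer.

dedupe_adjacent | caesar(1)

Check, running the answer program on each example:
  "stmrtz" -> "stmrtz" -> "tunsua"
  "mhfvrzssqbn" -> "mhfvrzsqbn" -> "nigwsatrco"
  "gktukgess" -> "gktukges" -> "hluvlhft"
  "pnqnxy" -> "pnqnxy" -> "qoroyz"
  "pzm" -> "pzm" -> "qan"
  "anttw" -> "antw" -> "boux"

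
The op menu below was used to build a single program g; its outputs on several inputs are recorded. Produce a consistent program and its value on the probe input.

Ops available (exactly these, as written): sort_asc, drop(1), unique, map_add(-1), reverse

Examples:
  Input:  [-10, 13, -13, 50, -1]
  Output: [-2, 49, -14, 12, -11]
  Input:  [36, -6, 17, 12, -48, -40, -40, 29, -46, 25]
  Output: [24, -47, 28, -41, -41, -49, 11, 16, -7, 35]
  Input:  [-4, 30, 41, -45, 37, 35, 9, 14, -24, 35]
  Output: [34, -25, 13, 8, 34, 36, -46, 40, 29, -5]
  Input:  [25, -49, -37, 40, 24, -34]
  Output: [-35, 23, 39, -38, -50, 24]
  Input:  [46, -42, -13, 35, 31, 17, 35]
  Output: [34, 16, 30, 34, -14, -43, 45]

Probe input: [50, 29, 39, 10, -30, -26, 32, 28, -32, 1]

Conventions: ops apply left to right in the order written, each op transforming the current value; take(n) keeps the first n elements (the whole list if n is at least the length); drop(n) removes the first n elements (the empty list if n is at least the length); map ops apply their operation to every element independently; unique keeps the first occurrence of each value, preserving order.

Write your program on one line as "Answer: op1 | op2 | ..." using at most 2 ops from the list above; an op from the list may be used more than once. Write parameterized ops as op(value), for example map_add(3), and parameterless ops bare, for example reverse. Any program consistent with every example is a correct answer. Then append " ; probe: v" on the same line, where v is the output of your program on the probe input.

reverse | map_add(-1) ; probe: [0, -33, 27, 31, -27, -31, 9, 38, 28, 49]

Check, running the answer program on each example:
  [-10, 13, -13, 50, -1] -> [-1, 50, -13, 13, -10] -> [-2, 49, -14, 12, -11]
  [36, -6, 17, 12, -48, -40, -40, 29, -46, 25] -> [25, -46, 29, -40, -40, -48, 12, 17, -6, 36] -> [24, -47, 28, -41, -41, -49, 11, 16, -7, 35]
  [-4, 30, 41, -45, 37, 35, 9, 14, -24, 35] -> [35, -24, 14, 9, 35, 37, -45, 41, 30, -4] -> [34, -25, 13, 8, 34, 36, -46, 40, 29, -5]
  [25, -49, -37, 40, 24, -34] -> [-34, 24, 40, -37, -49, 25] -> [-35, 23, 39, -38, -50, 24]
  [46, -42, -13, 35, 31, 17, 35] -> [35, 17, 31, 35, -13, -42, 46] -> [34, 16, 30, 34, -14, -43, 45]
  probe: [50, 29, 39, 10, -30, -26, 32, 28, -32, 1] -> [1, -32, 28, 32, -26, -30, 10, 39, 29, 50] -> [0, -33, 27, 31, -27, -31, 9, 38, 28, 49]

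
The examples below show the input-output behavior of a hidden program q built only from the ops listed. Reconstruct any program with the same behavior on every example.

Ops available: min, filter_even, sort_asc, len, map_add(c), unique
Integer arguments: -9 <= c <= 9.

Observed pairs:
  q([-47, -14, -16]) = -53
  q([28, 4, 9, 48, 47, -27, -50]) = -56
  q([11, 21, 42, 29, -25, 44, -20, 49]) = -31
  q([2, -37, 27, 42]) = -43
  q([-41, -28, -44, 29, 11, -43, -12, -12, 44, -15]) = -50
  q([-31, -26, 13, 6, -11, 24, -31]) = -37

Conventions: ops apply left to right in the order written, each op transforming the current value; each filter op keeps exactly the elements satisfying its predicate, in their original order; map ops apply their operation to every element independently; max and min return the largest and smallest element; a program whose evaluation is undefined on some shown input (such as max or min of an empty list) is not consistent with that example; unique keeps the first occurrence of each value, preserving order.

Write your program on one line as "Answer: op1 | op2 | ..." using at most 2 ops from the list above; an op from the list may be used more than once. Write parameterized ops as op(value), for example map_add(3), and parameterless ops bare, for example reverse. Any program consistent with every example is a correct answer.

map_add(-6) | min

Check, running the answer program on each example:
  [-47, -14, -16] -> [-53, -20, -22] -> -53
  [28, 4, 9, 48, 47, -27, -50] -> [22, -2, 3, 42, 41, -33, -56] -> -56
  [11, 21, 42, 29, -25, 44, -20, 49] -> [5, 15, 36, 23, -31, 38, -26, 43] -> -31
  [2, -37, 27, 42] -> [-4, -43, 21, 36] -> -43
  [-41, -28, -44, 29, 11, -43, -12, -12, 44, -15] -> [-47, -34, -50, 23, 5, -49, -18, -18, 38, -21] -> -50
  [-31, -26, 13, 6, -11, 24, -31] -> [-37, -32, 7, 0, -17, 18, -37] -> -37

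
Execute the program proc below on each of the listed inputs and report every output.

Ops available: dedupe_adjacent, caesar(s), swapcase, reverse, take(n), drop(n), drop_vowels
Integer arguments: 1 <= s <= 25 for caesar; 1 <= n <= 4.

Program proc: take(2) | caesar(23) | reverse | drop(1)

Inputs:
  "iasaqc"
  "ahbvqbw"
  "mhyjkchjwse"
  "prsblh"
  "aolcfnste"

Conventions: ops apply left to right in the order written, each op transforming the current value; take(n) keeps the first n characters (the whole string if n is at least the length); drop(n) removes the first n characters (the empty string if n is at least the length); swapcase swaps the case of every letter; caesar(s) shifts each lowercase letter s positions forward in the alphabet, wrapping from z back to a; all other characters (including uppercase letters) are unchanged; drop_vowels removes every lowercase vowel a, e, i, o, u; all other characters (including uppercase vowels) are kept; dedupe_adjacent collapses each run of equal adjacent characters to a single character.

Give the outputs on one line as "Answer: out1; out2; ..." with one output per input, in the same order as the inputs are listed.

"f"; "x"; "j"; "m"; "x"

Execution, op by op:
  "iasaqc" -> "ia" -> "fx" -> "xf" -> "f"
  "ahbvqbw" -> "ah" -> "xe" -> "ex" -> "x"
  "mhyjkchjwse" -> "mh" -> "je" -> "ej" -> "j"
  "prsblh" -> "pr" -> "mo" -> "om" -> "m"
  "aolcfnste" -> "ao" -> "xl" -> "lx" -> "x"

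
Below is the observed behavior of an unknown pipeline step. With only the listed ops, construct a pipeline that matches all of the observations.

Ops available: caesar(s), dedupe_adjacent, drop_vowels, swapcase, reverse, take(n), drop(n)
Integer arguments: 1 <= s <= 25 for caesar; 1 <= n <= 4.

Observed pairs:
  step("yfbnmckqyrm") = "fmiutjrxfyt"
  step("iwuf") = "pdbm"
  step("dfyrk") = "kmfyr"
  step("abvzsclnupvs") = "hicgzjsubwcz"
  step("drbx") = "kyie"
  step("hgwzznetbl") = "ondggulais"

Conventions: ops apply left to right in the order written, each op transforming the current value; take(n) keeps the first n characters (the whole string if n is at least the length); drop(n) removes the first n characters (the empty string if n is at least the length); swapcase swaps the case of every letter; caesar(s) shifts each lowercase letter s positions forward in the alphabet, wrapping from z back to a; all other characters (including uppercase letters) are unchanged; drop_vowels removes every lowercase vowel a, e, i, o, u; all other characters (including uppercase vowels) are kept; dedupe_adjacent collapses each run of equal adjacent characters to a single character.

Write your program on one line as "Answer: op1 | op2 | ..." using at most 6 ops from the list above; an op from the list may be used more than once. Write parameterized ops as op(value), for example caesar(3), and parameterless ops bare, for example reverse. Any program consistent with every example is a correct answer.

reverse | caesar(20) | caesar(8) | reverse | caesar(5)

Check, running the answer program on each example:
  "yfbnmckqyrm" -> "mryqkcmnbfy" -> "glskewghvzs" -> "otasmeopdha" -> "ahdpoemsato" -> "fmiutjrxfyt"
  "iwuf" -> "fuwi" -> "zoqc" -> "hwyk" -> "kywh" -> "pdbm"
  "dfyrk" -> "kryfd" -> "elszx" -> "mtahf" -> "fhatm" -> "kmfyr"
  "abvzsclnupvs" -> "svpunlcszvba" -> "mpjohfwmtpvu" -> "uxrwpneubxdc" -> "cdxbuenpwrxu" -> "hicgzjsubwcz"
  "drbx" -> "xbrd" -> "rvlx" -> "zdtf" -> "ftdz" -> "kyie"
  "hgwzznetbl" -> "lbtenzzwgh" -> "fvnyhttqab" -> "ndvgpbbyij" -> "jiybbpgvdn" -> "ondggulais"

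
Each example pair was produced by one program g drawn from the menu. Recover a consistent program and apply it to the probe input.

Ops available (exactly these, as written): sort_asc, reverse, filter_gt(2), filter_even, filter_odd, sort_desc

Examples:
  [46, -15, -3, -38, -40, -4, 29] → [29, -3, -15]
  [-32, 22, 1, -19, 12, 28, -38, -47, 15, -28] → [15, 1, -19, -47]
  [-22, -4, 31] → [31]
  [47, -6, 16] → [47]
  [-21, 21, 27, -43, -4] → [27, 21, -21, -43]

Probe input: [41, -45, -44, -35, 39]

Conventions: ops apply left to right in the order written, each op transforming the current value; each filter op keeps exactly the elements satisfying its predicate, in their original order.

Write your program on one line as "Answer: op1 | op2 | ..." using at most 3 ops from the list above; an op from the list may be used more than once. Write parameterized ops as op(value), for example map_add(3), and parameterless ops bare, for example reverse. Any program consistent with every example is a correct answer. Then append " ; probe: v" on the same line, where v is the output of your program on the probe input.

sort_asc | filter_odd | reverse ; probe: [41, 39, -35, -45]

Check, running the answer program on each example:
  [46, -15, -3, -38, -40, -4, 29] -> [-40, -38, -15, -4, -3, 29, 46] -> [-15, -3, 29] -> [29, -3, -15]
  [-32, 22, 1, -19, 12, 28, -38, -47, 15, -28] -> [-47, -38, -32, -28, -19, 1, 12, 15, 22, 28] -> [-47, -19, 1, 15] -> [15, 1, -19, -47]
  [-22, -4, 31] -> [-22, -4, 31] -> [31] -> [31]
  [47, -6, 16] -> [-6, 16, 47] -> [47] -> [47]
  [-21, 21, 27, -43, -4] -> [-43, -21, -4, 21, 27] -> [-43, -21, 21, 27] -> [27, 21, -21, -43]
  probe: [41, -45, -44, -35, 39] -> [-45, -44, -35, 39, 41] -> [-45, -35, 39, 41] -> [41, 39, -35, -45]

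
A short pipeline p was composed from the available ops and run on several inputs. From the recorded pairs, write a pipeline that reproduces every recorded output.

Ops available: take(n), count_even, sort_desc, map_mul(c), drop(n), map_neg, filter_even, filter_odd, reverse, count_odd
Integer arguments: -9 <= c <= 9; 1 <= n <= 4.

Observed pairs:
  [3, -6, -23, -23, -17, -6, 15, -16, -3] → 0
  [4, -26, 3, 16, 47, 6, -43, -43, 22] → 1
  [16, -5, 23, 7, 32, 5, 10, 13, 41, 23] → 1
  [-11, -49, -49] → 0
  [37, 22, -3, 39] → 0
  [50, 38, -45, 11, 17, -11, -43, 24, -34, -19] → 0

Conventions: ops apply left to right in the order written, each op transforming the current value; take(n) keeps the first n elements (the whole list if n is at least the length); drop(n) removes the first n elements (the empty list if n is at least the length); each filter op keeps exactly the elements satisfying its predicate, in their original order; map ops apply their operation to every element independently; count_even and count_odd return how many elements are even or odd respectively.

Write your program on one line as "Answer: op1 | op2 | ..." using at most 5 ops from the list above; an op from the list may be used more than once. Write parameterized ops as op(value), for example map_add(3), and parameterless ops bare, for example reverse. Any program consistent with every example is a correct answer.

drop(2) | take(3) | sort_desc | count_even

Check, running the answer program on each example:
  [3, -6, -23, -23, -17, -6, 15, -16, -3] -> [-23, -23, -17, -6, 15, -16, -3] -> [-23, -23, -17] -> [-17, -23, -23] -> 0
  [4, -26, 3, 16, 47, 6, -43, -43, 22] -> [3, 16, 47, 6, -43, -43, 22] -> [3, 16, 47] -> [47, 16, 3] -> 1
  [16, -5, 23, 7, 32, 5, 10, 13, 41, 23] -> [23, 7, 32, 5, 10, 13, 41, 23] -> [23, 7, 32] -> [32, 23, 7] -> 1
  [-11, -49, -49] -> [-49] -> [-49] -> [-49] -> 0
  [37, 22, -3, 39] -> [-3, 39] -> [-3, 39] -> [39, -3] -> 0
  [50, 38, -45, 11, 17, -11, -43, 24, -34, -19] -> [-45, 11, 17, -11, -43, 24, -34, -19] -> [-45, 11, 17] -> [17, 11, -45] -> 0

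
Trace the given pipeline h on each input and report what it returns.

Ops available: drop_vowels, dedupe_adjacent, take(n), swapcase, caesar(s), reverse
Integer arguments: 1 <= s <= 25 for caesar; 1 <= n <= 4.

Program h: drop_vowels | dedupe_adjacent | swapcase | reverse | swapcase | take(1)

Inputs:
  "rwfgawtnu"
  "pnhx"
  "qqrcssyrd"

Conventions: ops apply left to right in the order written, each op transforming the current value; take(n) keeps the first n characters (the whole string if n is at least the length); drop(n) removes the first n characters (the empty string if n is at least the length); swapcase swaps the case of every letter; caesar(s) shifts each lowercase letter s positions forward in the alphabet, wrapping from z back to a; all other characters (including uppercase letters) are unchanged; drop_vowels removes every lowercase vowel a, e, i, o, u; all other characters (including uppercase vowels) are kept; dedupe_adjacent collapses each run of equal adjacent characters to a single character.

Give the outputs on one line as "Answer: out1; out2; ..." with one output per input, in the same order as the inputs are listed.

"n"; "x"; "d"

Execution, op by op:
  "rwfgawtnu" -> "rwfgwtn" -> "rwfgwtn" -> "RWFGWTN" -> "NTWGFWR" -> "ntwgfwr" -> "n"
  "pnhx" -> "pnhx" -> "pnhx" -> "PNHX" -> "XHNP" -> "xhnp" -> "x"
  "qqrcssyrd" -> "qqrcssyrd" -> "qrcsyrd" -> "QRCSYRD" -> "DRYSCRQ" -> "dryscrq" -> "d"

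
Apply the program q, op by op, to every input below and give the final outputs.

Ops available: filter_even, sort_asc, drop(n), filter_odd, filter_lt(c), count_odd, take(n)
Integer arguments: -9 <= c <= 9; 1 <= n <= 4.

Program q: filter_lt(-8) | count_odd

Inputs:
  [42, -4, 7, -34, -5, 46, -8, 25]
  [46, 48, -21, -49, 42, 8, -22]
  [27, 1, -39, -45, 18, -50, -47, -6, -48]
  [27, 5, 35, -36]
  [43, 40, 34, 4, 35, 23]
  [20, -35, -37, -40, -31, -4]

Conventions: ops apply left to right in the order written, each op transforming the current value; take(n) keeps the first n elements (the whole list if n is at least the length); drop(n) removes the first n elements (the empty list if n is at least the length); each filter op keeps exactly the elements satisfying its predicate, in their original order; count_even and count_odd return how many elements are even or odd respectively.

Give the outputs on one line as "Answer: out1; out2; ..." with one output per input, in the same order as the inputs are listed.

0; 2; 3; 0; 0; 3

Execution, op by op:
  [42, -4, 7, -34, -5, 46, -8, 25] -> [-34] -> 0
  [46, 48, -21, -49, 42, 8, -22] -> [-21, -49, -22] -> 2
  [27, 1, -39, -45, 18, -50, -47, -6, -48] -> [-39, -45, -50, -47, -48] -> 3
  [27, 5, 35, -36] -> [-36] -> 0
  [43, 40, 34, 4, 35, 23] -> [] -> 0
  [20, -35, -37, -40, -31, -4] -> [-35, -37, -40, -31] -> 3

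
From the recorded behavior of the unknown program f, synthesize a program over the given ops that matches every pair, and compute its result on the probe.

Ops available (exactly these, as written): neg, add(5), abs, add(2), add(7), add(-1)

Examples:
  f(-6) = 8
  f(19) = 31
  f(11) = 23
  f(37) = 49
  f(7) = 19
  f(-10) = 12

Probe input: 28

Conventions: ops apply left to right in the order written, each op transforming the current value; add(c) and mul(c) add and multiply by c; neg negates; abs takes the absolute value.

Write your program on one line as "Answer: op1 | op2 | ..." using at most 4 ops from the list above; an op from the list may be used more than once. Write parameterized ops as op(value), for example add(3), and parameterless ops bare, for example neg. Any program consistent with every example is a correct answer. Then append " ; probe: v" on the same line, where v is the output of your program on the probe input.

add(5) | abs | add(7) ; probe: 40

Check, running the answer program on each example:
  -6 -> -1 -> 1 -> 8
  19 -> 24 -> 24 -> 31
  11 -> 16 -> 16 -> 23
  37 -> 42 -> 42 -> 49
  7 -> 12 -> 12 -> 19
  -10 -> -5 -> 5 -> 12
  probe: 28 -> 33 -> 33 -> 40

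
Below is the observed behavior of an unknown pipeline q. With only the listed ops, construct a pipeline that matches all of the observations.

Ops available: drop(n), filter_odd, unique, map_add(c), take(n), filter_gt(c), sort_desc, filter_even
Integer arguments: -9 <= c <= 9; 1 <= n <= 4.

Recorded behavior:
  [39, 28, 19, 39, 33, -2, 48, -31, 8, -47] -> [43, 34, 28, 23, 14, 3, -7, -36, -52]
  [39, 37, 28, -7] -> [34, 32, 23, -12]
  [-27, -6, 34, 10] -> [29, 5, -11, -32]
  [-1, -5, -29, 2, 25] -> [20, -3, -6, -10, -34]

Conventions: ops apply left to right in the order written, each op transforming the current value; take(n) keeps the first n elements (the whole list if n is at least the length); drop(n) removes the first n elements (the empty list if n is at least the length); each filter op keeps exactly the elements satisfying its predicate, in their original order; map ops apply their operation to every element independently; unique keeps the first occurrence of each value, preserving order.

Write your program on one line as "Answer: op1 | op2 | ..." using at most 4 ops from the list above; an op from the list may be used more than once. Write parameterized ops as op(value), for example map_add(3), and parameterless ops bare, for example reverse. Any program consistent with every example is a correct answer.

map_add(-1) | unique | sort_desc | map_add(-4)

Check, running the answer program on each example:
  [39, 28, 19, 39, 33, -2, 48, -31, 8, -47] -> [38, 27, 18, 38, 32, -3, 47, -32, 7, -48] -> [38, 27, 18, 32, -3, 47, -32, 7, -48] -> [47, 38, 32, 27, 18, 7, -3, -32, -48] -> [43, 34, 28, 23, 14, 3, -7, -36, -52]
  [39, 37, 28, -7] -> [38, 36, 27, -8] -> [38, 36, 27, -8] -> [38, 36, 27, -8] -> [34, 32, 23, -12]
  [-27, -6, 34, 10] -> [-28, -7, 33, 9] -> [-28, -7, 33, 9] -> [33, 9, -7, -28] -> [29, 5, -11, -32]
  [-1, -5, -29, 2, 25] -> [-2, -6, -30, 1, 24] -> [-2, -6, -30, 1, 24] -> [24, 1, -2, -6, -30] -> [20, -3, -6, -10, -34]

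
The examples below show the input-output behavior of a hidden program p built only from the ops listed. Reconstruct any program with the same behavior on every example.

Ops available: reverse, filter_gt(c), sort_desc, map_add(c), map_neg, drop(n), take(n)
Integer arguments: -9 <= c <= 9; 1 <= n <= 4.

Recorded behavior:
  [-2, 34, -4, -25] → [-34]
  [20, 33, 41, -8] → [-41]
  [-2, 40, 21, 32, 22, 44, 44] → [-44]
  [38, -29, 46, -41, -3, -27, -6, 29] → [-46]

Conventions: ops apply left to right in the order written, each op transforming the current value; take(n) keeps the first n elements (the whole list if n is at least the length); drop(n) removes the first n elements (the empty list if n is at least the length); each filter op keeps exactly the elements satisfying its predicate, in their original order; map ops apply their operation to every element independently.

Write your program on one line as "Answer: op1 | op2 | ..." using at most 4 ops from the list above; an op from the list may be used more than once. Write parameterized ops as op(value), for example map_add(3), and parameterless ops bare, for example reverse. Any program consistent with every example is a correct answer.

reverse | sort_desc | map_neg | take(1)

Check, running the answer program on each example:
  [-2, 34, -4, -25] -> [-25, -4, 34, -2] -> [34, -2, -4, -25] -> [-34, 2, 4, 25] -> [-34]
  [20, 33, 41, -8] -> [-8, 41, 33, 20] -> [41, 33, 20, -8] -> [-41, -33, -20, 8] -> [-41]
  [-2, 40, 21, 32, 22, 44, 44] -> [44, 44, 22, 32, 21, 40, -2] -> [44, 44, 40, 32, 22, 21, -2] -> [-44, -44, -40, -32, -22, -21, 2] -> [-44]
  [38, -29, 46, -41, -3, -27, -6, 29] -> [29, -6, -27, -3, -41, 46, -29, 38] -> [46, 38, 29, -3, -6, -27, -29, -41] -> [-46, -38, -29, 3, 6, 27, 29, 41] -> [-46]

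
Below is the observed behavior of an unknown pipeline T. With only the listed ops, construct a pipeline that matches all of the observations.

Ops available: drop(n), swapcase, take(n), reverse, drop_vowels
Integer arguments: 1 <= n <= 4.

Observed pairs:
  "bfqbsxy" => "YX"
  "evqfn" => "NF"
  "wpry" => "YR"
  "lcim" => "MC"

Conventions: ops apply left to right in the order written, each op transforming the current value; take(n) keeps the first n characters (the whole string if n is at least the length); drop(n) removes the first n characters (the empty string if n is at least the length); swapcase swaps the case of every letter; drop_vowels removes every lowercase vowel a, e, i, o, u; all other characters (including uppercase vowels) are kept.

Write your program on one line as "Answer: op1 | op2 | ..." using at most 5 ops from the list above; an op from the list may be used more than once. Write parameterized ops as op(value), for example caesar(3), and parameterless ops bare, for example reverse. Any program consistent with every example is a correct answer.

drop_vowels | reverse | take(2) | swapcase

Check, running the answer program on each example:
  "bfqbsxy" -> "bfqbsxy" -> "yxsbqfb" -> "yx" -> "YX"
  "evqfn" -> "vqfn" -> "nfqv" -> "nf" -> "NF"
  "wpry" -> "wpry" -> "yrpw" -> "yr" -> "YR"
  "lcim" -> "lcm" -> "mcl" -> "mc" -> "MC"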